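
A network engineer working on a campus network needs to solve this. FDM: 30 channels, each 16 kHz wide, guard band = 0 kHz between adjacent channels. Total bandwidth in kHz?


Given: 30 channels, 16 kHz each, guard = 0 kHz
Channel bandwidth = 30 * 16 = 480 kHz
Guard bands = 29 gaps * 0 kHz = 0 kHz
Total = 480 + 0 = 480 kHz

480


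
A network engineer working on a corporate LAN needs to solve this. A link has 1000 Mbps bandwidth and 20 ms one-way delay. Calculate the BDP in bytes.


Given: bandwidth = 1000 Mbps, delay = 20 ms
BDP in bits = 1000 * 10^6 * 20 / 1000
BDP in bits = 20000000
BDP in bytes = 20000000 / 8 = 2500000

2500000


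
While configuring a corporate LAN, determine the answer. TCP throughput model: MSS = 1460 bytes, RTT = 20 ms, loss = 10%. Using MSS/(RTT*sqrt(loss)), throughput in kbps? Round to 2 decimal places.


Given: MSS = 1460 bytes, RTT = 20 ms, loss = 10%
RTT in seconds = 20 / 1000 = 0.02
Loss rate = 10% = 0.1
sqrt(loss) = sqrt(0.1) = 0.316227766017
Throughput (bytes/s) = 1460 / (0.02 * 0.316227766017) = 230846.2692
Throughput (kbps) = 230846.2692 * 8 / 1000 = 1846.770154 -> 1846.77 kbps (2 dp)

1846.77


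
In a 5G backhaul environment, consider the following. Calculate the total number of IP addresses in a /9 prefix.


Given: CIDR prefix /9
Host bits = 32 - 9 = 23
Total addresses = 2^23 = 8388608

8388608


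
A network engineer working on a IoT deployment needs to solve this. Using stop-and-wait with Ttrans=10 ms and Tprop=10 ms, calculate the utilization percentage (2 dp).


Given: Ttrans = 10 ms, Tprop = 10 ms
RTT = 2 * Tprop = 2 * 10 = 20 ms
U = Ttrans / (Ttrans + RTT)
U = 10 / (10 + 20)
U = 10 / 30 = 0.333333
U% = 33.33%

33.33


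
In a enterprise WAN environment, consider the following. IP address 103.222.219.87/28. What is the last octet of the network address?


Given: IP = 103.222.219.87, prefix = /28
Subnet mask = 255.255.255.240
Last octet of IP: 87
Last octet of mask: 240
Network last octet = 87 AND 240 = 80

80


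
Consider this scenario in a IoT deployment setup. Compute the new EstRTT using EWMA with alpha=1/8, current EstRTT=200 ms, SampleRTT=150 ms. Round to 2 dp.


Given: EstRTT = 200 ms, SampleRTT = 150 ms, alpha = 1/8
New EstRTT = (1 - alpha) * EstRTT + alpha * SampleRTT
(7/8) * 200 = 175
(1/8) * 150 = 18.75
New EstRTT = 175 + 18.75 = 193.75 ms -> 193.75 ms (2 dp)

193.75


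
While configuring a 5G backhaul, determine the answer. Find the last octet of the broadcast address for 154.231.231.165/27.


Given: IP = 154.231.231.165, prefix = /27
Host bits = 32 - 27 = 5
Network last octet = 165 AND mask = 160
Host part size = 2^5 - 1 = 31
Broadcast last octet = 160 OR 31 = 191

191


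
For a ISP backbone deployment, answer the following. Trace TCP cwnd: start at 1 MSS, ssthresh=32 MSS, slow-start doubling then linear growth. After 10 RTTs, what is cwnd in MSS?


RTT 0: cwnd = 1 MSS (initial)
RTT 1: cwnd = 2 MSS (slow start, doubled)
RTT 2: cwnd = 4 MSS (slow start, doubled)
RTT 3: cwnd = 8 MSS (slow start, doubled)
RTT 4: cwnd = 16 MSS (slow start, doubled)
RTT 5: cwnd = 32 MSS (slow start, doubled)
RTT 6: cwnd = 33 MSS (congestion avoidance, +1)
RTT 7: cwnd = 34 MSS (congestion avoidance, +1)
RTT 8: cwnd = 35 MSS (congestion avoidance, +1)
RTT 9: cwnd = 36 MSS (congestion avoidance, +1)
RTT 10: cwnd = 37 MSS (congestion avoidance, +1)

37


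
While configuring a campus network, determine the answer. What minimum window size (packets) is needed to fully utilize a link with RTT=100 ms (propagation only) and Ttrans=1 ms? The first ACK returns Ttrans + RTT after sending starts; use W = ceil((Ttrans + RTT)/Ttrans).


Given: Ttrans = 1 ms, RTT = 100 ms (= 2 * Tprop, Tprop = 50 ms)
Time until first ACK returns = Ttrans + RTT = 1 + 100 = 101 ms
Need W * Ttrans >= Ttrans + RTT  ->  W >= (Ttrans + RTT) / Ttrans
(Ttrans + RTT) / Ttrans = 101 / 1 = 101
W_min = ceil(101) = 101

101


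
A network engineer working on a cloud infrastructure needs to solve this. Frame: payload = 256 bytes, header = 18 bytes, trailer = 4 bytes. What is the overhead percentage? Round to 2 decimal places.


Given: payload = 256 B, header = 18 B, trailer = 4 B
Overhead bytes = header + trailer = 18 + 4 = 22
Total frame = payload + overhead = 256 + 22 = 278
Overhead % = 22 / 278 * 100 = 7.9137% -> 7.91% (2 dp)

7.91


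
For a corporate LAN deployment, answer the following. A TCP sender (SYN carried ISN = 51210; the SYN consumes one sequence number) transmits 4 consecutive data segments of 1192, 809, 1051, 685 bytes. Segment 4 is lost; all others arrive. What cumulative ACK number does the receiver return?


SYN uses sequence number 51210; first data byte = ISN + 1 = 51211.
Segment 1: SEQ = 51211, len = 1192 B, covers [51211, 52402]
Segment 2: SEQ = 52403, len = 809 B, covers [52403, 53211]
Segment 3: SEQ = 53212, len = 1051 B, covers [53212, 54262]
Segment 4: SEQ = 54263, len = 685 B, covers [54263, 54947] [LOST]
In-order data received: bytes [51211, 54262] (segments 1..3).
Segment 4 missing -> gap begins at byte 54263.
Cumulative ACK = next expected in-order byte = 51211 + 1192 + 809 + 1051 = 54263

54263


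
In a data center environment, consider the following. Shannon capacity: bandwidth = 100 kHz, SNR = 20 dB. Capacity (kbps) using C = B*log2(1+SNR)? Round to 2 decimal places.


Given: B = 100 kHz, SNR = 20 dB
SNR linear = 10^(20/10) = 100
1 + SNR = 101
log2(101) = 6.6582114828
C = 100 * 1000 * 6.6582114828 = 665821.1483 bps
C = 665.821148 kbps -> 665.82 kbps (2 dp)

665.82


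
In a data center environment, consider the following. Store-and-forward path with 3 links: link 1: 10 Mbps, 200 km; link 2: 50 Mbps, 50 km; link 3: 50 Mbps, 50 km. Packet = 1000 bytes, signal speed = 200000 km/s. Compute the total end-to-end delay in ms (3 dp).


Packet = 1000 bytes = 8000 bits. Store-and-forward: sum (t_trans + t_prop) per link.
Link 1: t_trans = 8000/(10*10^6) s = 0.8000 ms; t_prop = 200/200000 s = 1.0000 ms; subtotal = 1.8000 ms
Link 2: t_trans = 8000/(50*10^6) s = 0.1600 ms; t_prop = 50/200000 s = 0.2500 ms; subtotal = 0.4100 ms
Link 3: t_trans = 8000/(50*10^6) s = 0.1600 ms; t_prop = 50/200000 s = 0.2500 ms; subtotal = 0.4100 ms
End-to-end = 1.8000 + 0.4100 + 0.4100 = 2.6200 ms -> 2.620 ms (3 dp)

2.620


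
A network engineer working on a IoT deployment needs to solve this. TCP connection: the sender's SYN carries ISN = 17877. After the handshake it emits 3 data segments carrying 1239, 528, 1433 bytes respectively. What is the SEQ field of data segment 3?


The SYN occupies sequence number ISN = 17877, so the first data byte is ISN + 1 = 17878.
SEQ of data segment i = (ISN + 1) + sum of payload sizes of segments 1..i-1.
Segment 1: SEQ = 17878, payload = 1239 bytes
Segment 2: SEQ = 19117, payload = 528 bytes
Segment 3: SEQ = 19645, payload = 1433 bytes
SEQ of segment 3 = 17878 + 1239 + 528 = 19645

19645


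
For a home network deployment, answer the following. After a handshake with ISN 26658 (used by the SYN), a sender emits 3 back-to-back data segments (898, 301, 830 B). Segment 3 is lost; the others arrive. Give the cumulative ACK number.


SYN uses sequence number 26658; first data byte = ISN + 1 = 26659.
Segment 1: SEQ = 26659, len = 898 B, covers [26659, 27556]
Segment 2: SEQ = 27557, len = 301 B, covers [27557, 27857]
Segment 3: SEQ = 27858, len = 830 B, covers [27858, 28687] [LOST]
In-order data received: bytes [26659, 27857] (segments 1..2).
Segment 3 missing -> gap begins at byte 27858.
Cumulative ACK = next expected in-order byte = 26659 + 898 + 301 = 27858

27858


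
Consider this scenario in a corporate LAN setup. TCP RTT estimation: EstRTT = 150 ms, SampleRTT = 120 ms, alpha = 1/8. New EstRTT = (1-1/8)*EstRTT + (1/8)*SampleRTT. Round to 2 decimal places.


Given: EstRTT = 150 ms, SampleRTT = 120 ms, alpha = 1/8
New EstRTT = (1 - alpha) * EstRTT + alpha * SampleRTT
(7/8) * 150 = 131.25
(1/8) * 120 = 15
New EstRTT = 131.25 + 15 = 146.25 ms -> 146.25 ms (2 dp)

146.25


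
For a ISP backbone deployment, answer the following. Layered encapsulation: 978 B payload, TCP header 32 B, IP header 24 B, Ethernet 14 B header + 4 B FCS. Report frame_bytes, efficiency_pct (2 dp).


TCP segment = 978 + 32 = 1010 B
IP packet = 1010 + 24 = 1034 B
Ethernet frame = 1034 + 14 + 4 = 1052 B
Efficiency = app / frame = 978 / 1052 = 0.929658 = 92.9658% -> 92.97% (2 dp)

1052, 92.97


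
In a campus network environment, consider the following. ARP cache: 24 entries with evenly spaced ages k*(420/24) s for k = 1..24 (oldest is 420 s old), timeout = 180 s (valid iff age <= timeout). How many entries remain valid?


Ages are k * 420/24 s for k = 1..24 (spacing = 17.5000 s).
Entry k is valid iff k * 420/24 <= 180 iff k <= 24 * 180 / 420 = 10.2857
n_valid = floor(10.2857) = 10
(n_stale = 24 - 10 = 14)

10


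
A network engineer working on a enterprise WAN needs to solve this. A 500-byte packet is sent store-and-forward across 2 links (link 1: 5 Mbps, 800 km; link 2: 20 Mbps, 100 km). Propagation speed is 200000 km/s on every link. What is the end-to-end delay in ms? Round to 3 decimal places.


Packet = 500 bytes = 4000 bits. Store-and-forward: sum (t_trans + t_prop) per link.
Link 1: t_trans = 4000/(5*10^6) s = 0.8000 ms; t_prop = 800/200000 s = 4.0000 ms; subtotal = 4.8000 ms
Link 2: t_trans = 4000/(20*10^6) s = 0.2000 ms; t_prop = 100/200000 s = 0.5000 ms; subtotal = 0.7000 ms
End-to-end = 4.8000 + 0.7000 = 5.5000 ms -> 5.500 ms (3 dp)

5.500


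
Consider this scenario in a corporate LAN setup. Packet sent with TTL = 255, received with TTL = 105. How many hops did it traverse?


Given: initial TTL = 255, received TTL = 105
Hops = initial TTL - received TTL
Hops = 255 - 105 = 150

150


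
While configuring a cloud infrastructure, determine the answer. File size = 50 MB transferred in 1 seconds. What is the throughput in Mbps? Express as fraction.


Given: file = 50 MB, time = 1 s
File in Mb = 50 * 8 = 400 Mb
Throughput = 400 / 1 Mbps
Throughput = 400 Mbps

400


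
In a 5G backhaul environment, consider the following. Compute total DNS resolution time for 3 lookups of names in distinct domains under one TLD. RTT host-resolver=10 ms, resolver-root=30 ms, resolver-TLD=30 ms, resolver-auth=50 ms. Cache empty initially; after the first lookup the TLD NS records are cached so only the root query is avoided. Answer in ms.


Lookup 1 (cold cache): local + root + TLD + auth = 10 + 30 + 30 + 50 = 120 ms
Lookups 2..3 (TLD NS cached -> skip root; new domain -> still ask TLD and auth): local + TLD + auth = 10 + 30 + 50 = 90 ms each
Remaining 2 lookups: 2 * 90 = 180 ms
Total = 120 + 180 = 300 ms

300


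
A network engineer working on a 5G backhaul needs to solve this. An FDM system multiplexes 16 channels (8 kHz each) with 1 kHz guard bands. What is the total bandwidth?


Given: 16 channels, 8 kHz each, guard = 1 kHz
Channel bandwidth = 16 * 8 = 128 kHz
Guard bands = 15 gaps * 1 kHz = 15 kHz
Total = 128 + 15 = 143 kHz

143


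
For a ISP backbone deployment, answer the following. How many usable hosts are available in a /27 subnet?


Given: subnet mask /27
Host bits = 32 - 27 = 5
Total addresses = 2^5 = 32
Usable hosts = 32 - 2 (network + broadcast) = 30

30


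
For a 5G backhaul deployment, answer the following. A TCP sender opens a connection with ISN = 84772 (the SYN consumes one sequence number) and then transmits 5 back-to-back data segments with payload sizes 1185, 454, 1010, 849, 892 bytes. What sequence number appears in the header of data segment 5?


The SYN occupies sequence number ISN = 84772, so the first data byte is ISN + 1 = 84773.
SEQ of data segment i = (ISN + 1) + sum of payload sizes of segments 1..i-1.
Segment 1: SEQ = 84773, payload = 1185 bytes
Segment 2: SEQ = 85958, payload = 454 bytes
Segment 3: SEQ = 86412, payload = 1010 bytes
Segment 4: SEQ = 87422, payload = 849 bytes
Segment 5: SEQ = 88271, payload = 892 bytes
SEQ of segment 5 = 84773 + 1185 + 454 + 1010 + 849 = 88271

88271


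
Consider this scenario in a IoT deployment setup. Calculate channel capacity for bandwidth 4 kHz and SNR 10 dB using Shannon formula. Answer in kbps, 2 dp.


Given: B = 4 kHz, SNR = 10 dB
SNR linear = 10^(10/10) = 10
1 + SNR = 11
log2(11) = 3.4594316186
C = 4 * 1000 * 3.4594316186 = 13837.7265 bps
C = 13.837726 kbps -> 13.84 kbps (2 dp)

13.84


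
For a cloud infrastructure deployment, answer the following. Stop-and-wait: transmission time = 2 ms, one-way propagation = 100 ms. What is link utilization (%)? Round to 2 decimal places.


Given: Ttrans = 2 ms, Tprop = 100 ms
RTT = 2 * Tprop = 2 * 100 = 200 ms
U = Ttrans / (Ttrans + RTT)
U = 2 / (2 + 200)
U = 2 / 202 = 0.009901
U% = 0.99%

0.99


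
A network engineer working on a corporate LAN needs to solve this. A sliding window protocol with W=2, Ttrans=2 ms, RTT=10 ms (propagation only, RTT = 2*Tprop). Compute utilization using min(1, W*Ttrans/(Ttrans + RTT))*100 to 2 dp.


Given: W = 2, Ttrans = 2 ms, RTT = 10 ms (= 2 * Tprop, Tprop = 5 ms)
Cycle time = Ttrans + RTT = 2 + 10 = 12 ms (first packet sent until its ACK returns)
W * Ttrans = 2 * 2 = 4 ms of sending per cycle
W * Ttrans / (Ttrans + RTT) = 4 / 12 = 0.333333
U = min(1, 0.333333) = 0.333333
U% = 33.33%

33.33


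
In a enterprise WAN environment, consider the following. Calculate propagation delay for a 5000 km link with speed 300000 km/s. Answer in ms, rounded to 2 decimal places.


Given: distance = 5000 km, speed = 300000 km/s
Delay = distance / speed = 5000 / 300000 seconds
Delay in ms = 5000 * 1000 / 300000
Delay = 16.6667 ms
Rounded to 2 dp = 16.67 ms

16.67


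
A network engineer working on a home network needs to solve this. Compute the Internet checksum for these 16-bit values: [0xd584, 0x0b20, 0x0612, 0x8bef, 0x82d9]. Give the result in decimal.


Given words: [0xd584, 0x0b20, 0x0612, 0x8bef, 0x82d9]
Step 1: Sum all words
Raw sum = 54660 + 2848 + 1554 + 35823 + 33497 = 128382
Step 2: Fold carry: (62846 + 1) = 62847
One's complement = ~62847 & 0xFFFF = 2688

2688


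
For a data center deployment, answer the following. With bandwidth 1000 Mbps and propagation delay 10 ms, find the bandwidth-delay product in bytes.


Given: bandwidth = 1000 Mbps, delay = 10 ms
BDP in bits = 1000 * 10^6 * 10 / 1000
BDP in bits = 10000000
BDP in bytes = 10000000 / 8 = 1250000

1250000


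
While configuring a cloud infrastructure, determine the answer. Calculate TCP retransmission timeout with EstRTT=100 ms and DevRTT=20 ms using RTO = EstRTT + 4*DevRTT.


Given: EstRTT = 100 ms, DevRTT = 20 ms
Timeout = EstRTT + 4 * DevRTT
4 * DevRTT = 4 * 20 = 80
Timeout = 100 + 80 = 180 ms

180


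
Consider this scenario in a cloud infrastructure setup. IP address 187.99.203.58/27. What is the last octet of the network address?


Given: IP = 187.99.203.58, prefix = /27
Subnet mask = 255.255.255.224
Last octet of IP: 58
Last octet of mask: 224
Network last octet = 58 AND 224 = 32

32


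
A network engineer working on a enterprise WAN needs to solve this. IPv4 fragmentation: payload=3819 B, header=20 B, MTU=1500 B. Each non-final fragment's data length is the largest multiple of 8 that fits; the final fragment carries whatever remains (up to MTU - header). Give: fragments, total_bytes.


Max data per non-final fragment = floor((MTU - header)/8)*8 = floor((1500 - 20)/8)*8 = floor(1480/8)*8 = 1480 B
Final fragment needs no 8-byte alignment: it can carry up to MTU - header = 1480 B
Non-final fragments needed = ceil((payload - 1480) / 1480) = ceil(2339/1480) = ceil(1.5804) = 2
Number of fragments = 2 + 1 = 3
Fragment sizes (data): 2 * 1480 B + 859 B (last, 859 <= 1480 OK)
Total bytes sent = payload + n_frags * header = 3819 + 3*20 = 3819 + 60 = 3879 B

3, 3879


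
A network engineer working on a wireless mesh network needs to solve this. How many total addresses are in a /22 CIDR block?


Given: CIDR prefix /22
Host bits = 32 - 22 = 10
Total addresses = 2^10 = 1024

1024


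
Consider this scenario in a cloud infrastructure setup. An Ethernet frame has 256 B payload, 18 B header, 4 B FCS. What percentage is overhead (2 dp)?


Given: payload = 256 B, header = 18 B, trailer = 4 B
Overhead bytes = header + trailer = 18 + 4 = 22
Total frame = payload + overhead = 256 + 22 = 278
Overhead % = 22 / 278 * 100 = 7.9137% -> 7.91% (2 dp)

7.91


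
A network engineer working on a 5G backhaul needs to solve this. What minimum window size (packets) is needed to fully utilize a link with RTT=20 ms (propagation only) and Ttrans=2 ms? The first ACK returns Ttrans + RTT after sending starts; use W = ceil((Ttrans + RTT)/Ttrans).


Given: Ttrans = 2 ms, RTT = 20 ms (= 2 * Tprop, Tprop = 10 ms)
Time until first ACK returns = Ttrans + RTT = 2 + 20 = 22 ms
Need W * Ttrans >= Ttrans + RTT  ->  W >= (Ttrans + RTT) / Ttrans
(Ttrans + RTT) / Ttrans = 22 / 2 = 11
W_min = ceil(11) = 11

11


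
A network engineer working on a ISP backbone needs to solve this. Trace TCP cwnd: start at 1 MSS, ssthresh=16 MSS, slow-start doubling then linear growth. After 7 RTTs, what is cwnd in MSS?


RTT 0: cwnd = 1 MSS (initial)
RTT 1: cwnd = 2 MSS (slow start, doubled)
RTT 2: cwnd = 4 MSS (slow start, doubled)
RTT 3: cwnd = 8 MSS (slow start, doubled)
RTT 4: cwnd = 16 MSS (slow start, doubled)
RTT 5: cwnd = 17 MSS (congestion avoidance, +1)
RTT 6: cwnd = 18 MSS (congestion avoidance, +1)
RTT 7: cwnd = 19 MSS (congestion avoidance, +1)

19


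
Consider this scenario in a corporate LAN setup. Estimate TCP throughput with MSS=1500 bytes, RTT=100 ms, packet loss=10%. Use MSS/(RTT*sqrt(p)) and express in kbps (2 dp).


Given: MSS = 1500 bytes, RTT = 100 ms, loss = 10%
RTT in seconds = 100 / 1000 = 0.1
Loss rate = 10% = 0.1
sqrt(loss) = sqrt(0.1) = 0.316227766017
Throughput (bytes/s) = 1500 / (0.1 * 0.316227766017) = 47434.1649
Throughput (kbps) = 47434.1649 * 8 / 1000 = 379.473319 -> 379.47 kbps (2 dp)

379.47


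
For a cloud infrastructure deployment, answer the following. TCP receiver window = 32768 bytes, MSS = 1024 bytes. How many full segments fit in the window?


Given: RWND = 32768 bytes, MSS = 1024 bytes
Full segments = floor(RWND / MSS)
Full segments = floor(32768 / 1024)
Full segments = floor(32.0) = 32

32


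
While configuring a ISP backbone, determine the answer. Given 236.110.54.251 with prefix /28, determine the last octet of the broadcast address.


Given: IP = 236.110.54.251, prefix = /28
Host bits = 32 - 28 = 4
Network last octet = 251 AND mask = 240
Host part size = 2^4 - 1 = 15
Broadcast last octet = 240 OR 15 = 255

255


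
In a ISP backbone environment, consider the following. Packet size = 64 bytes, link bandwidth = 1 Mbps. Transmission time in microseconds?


Given: packet = 64 bytes, bandwidth = 1 Mbps
Packet in bits = 64 * 8 = 512 bits
Bandwidth = 1 * 10^6 = 1000000 bps
Time = 512 / 1000000 seconds
Time in us = 512 * 10^6 / 1000000 = 512

512


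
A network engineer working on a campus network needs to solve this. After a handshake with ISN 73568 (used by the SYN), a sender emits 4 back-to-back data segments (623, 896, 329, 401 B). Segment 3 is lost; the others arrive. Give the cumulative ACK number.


SYN uses sequence number 73568; first data byte = ISN + 1 = 73569.
Segment 1: SEQ = 73569, len = 623 B, covers [73569, 74191]
Segment 2: SEQ = 74192, len = 896 B, covers [74192, 75087]
Segment 3: SEQ = 75088, len = 329 B, covers [75088, 75416] [LOST]
Segment 4: SEQ = 75417, len = 401 B, covers [75417, 75817]
In-order data received: bytes [73569, 75087] (segments 1..2).
Segment 3 missing -> gap begins at byte 75088; later segments buffered out of order.
Cumulative ACK = next expected in-order byte = 73569 + 623 + 896 = 75088

75088


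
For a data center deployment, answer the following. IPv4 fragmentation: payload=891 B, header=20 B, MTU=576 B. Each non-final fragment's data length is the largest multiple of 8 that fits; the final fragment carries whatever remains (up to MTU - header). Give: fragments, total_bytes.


Max data per non-final fragment = floor((MTU - header)/8)*8 = floor((576 - 20)/8)*8 = floor(556/8)*8 = 552 B
Final fragment needs no 8-byte alignment: it can carry up to MTU - header = 556 B
Non-final fragments needed = ceil((payload - 556) / 552) = ceil(335/552) = ceil(0.6069) = 1
Number of fragments = 1 + 1 = 2
Fragment sizes (data): 1 * 552 B + 339 B (last, 339 <= 556 OK)
Total bytes sent = payload + n_frags * header = 891 + 2*20 = 891 + 40 = 931 B

2, 931


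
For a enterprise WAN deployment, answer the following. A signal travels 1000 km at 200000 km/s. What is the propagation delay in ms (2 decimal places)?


Given: distance = 1000 km, speed = 200000 km/s
Delay = distance / speed = 1000 / 200000 seconds
Delay in ms = 1000 * 1000 / 200000
Delay = 5.0000 ms
Rounded to 2 dp = 5.00 ms

5.00


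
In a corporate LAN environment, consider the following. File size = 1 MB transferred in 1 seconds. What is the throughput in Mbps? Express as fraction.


Given: file = 1 MB, time = 1 s
File in Mb = 1 * 8 = 8 Mb
Throughput = 8 / 1 Mbps
Throughput = 8 Mbps

8


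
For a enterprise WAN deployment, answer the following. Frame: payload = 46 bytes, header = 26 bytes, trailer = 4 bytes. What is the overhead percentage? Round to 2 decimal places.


Given: payload = 46 B, header = 26 B, trailer = 4 B
Overhead bytes = header + trailer = 26 + 4 = 30
Total frame = payload + overhead = 46 + 30 = 76
Overhead % = 30 / 76 * 100 = 39.4737% -> 39.47% (2 dp)

39.47


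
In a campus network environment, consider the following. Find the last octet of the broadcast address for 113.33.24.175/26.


Given: IP = 113.33.24.175, prefix = /26
Host bits = 32 - 26 = 6
Network last octet = 175 AND mask = 128
Host part size = 2^6 - 1 = 63
Broadcast last octet = 128 OR 63 = 191

191


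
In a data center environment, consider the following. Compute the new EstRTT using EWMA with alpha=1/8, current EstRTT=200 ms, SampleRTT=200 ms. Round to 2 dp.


Given: EstRTT = 200 ms, SampleRTT = 200 ms, alpha = 1/8
New EstRTT = (1 - alpha) * EstRTT + alpha * SampleRTT
(7/8) * 200 = 175
(1/8) * 200 = 25
New EstRTT = 175 + 25 = 200 ms -> 200.00 ms (2 dp)

200.00


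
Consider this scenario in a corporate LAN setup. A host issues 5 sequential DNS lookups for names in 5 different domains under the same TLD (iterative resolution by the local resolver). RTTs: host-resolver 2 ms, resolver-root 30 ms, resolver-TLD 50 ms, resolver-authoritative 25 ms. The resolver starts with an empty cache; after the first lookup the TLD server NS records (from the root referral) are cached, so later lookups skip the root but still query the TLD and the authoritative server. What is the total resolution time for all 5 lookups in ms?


Lookup 1 (cold cache): local + root + TLD + auth = 2 + 30 + 50 + 25 = 107 ms
Lookups 2..5 (TLD NS cached -> skip root; new domain -> still ask TLD and auth): local + TLD + auth = 2 + 50 + 25 = 77 ms each
Remaining 4 lookups: 4 * 77 = 308 ms
Total = 107 + 308 = 415 ms

415


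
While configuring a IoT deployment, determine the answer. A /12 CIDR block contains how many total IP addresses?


Given: CIDR prefix /12
Host bits = 32 - 12 = 20
Total addresses = 2^20 = 1048576

1048576


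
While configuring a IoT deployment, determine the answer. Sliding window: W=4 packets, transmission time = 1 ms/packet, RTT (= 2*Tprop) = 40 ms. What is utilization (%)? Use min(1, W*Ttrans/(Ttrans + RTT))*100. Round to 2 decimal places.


Given: W = 4, Ttrans = 1 ms, RTT = 40 ms (= 2 * Tprop, Tprop = 20 ms)
Cycle time = Ttrans + RTT = 1 + 40 = 41 ms (first packet sent until its ACK returns)
W * Ttrans = 4 * 1 = 4 ms of sending per cycle
W * Ttrans / (Ttrans + RTT) = 4 / 41 = 0.097561
U = min(1, 0.097561) = 0.097561
U% = 9.76%

9.76


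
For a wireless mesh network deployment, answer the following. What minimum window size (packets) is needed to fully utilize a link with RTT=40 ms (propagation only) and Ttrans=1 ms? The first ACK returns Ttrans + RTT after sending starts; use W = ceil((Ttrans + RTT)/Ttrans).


Given: Ttrans = 1 ms, RTT = 40 ms (= 2 * Tprop, Tprop = 20 ms)
Time until first ACK returns = Ttrans + RTT = 1 + 40 = 41 ms
Need W * Ttrans >= Ttrans + RTT  ->  W >= (Ttrans + RTT) / Ttrans
(Ttrans + RTT) / Ttrans = 41 / 1 = 41
W_min = ceil(41) = 41

41


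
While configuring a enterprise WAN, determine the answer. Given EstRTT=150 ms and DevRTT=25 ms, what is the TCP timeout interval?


Given: EstRTT = 150 ms, DevRTT = 25 ms
Timeout = EstRTT + 4 * DevRTT
4 * DevRTT = 4 * 25 = 100
Timeout = 150 + 100 = 250 ms

250


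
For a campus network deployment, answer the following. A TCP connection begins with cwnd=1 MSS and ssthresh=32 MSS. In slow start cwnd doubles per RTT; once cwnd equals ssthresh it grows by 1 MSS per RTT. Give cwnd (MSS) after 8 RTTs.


RTT 0: cwnd = 1 MSS (initial)
RTT 1: cwnd = 2 MSS (slow start, doubled)
RTT 2: cwnd = 4 MSS (slow start, doubled)
RTT 3: cwnd = 8 MSS (slow start, doubled)
RTT 4: cwnd = 16 MSS (slow start, doubled)
RTT 5: cwnd = 32 MSS (slow start, doubled)
RTT 6: cwnd = 33 MSS (congestion avoidance, +1)
RTT 7: cwnd = 34 MSS (congestion avoidance, +1)
RTT 8: cwnd = 35 MSS (congestion avoidance, +1)

35


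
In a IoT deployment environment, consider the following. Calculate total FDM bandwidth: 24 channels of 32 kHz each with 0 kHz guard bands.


Given: 24 channels, 32 kHz each, guard = 0 kHz
Channel bandwidth = 24 * 32 = 768 kHz
Guard bands = 23 gaps * 0 kHz = 0 kHz
Total = 768 + 0 = 768 kHz

768


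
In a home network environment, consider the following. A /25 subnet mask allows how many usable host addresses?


Given: subnet mask /25
Host bits = 32 - 25 = 7
Total addresses = 2^7 = 128
Usable hosts = 128 - 2 (network + broadcast) = 126

126


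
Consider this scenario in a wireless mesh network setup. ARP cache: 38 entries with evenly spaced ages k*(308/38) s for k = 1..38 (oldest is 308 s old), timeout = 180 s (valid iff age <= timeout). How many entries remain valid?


Ages are k * 308/38 s for k = 1..38 (spacing = 8.1053 s).
Entry k is valid iff k * 308/38 <= 180 iff k <= 38 * 180 / 308 = 22.2078
n_valid = floor(22.2078) = 22
(n_stale = 38 - 22 = 16)

22


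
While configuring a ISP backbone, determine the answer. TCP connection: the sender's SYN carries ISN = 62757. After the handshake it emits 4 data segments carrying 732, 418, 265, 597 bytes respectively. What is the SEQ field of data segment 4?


The SYN occupies sequence number ISN = 62757, so the first data byte is ISN + 1 = 62758.
SEQ of data segment i = (ISN + 1) + sum of payload sizes of segments 1..i-1.
Segment 1: SEQ = 62758, payload = 732 bytes
Segment 2: SEQ = 63490, payload = 418 bytes
Segment 3: SEQ = 63908, payload = 265 bytes
Segment 4: SEQ = 64173, payload = 597 bytes
SEQ of segment 4 = 62758 + 732 + 418 + 265 = 64173

64173


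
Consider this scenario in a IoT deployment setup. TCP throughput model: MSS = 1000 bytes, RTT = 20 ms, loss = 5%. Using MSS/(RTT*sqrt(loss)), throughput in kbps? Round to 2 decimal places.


Given: MSS = 1000 bytes, RTT = 20 ms, loss = 5%
RTT in seconds = 20 / 1000 = 0.02
Loss rate = 5% = 0.05
sqrt(loss) = sqrt(0.05) = 0.223606797750
Throughput (bytes/s) = 1000 / (0.02 * 0.223606797750) = 223606.7977
Throughput (kbps) = 223606.7977 * 8 / 1000 = 1788.854382 -> 1788.85 kbps (2 dp)

1788.85


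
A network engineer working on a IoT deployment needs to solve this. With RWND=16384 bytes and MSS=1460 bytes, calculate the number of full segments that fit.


Given: RWND = 16384 bytes, MSS = 1460 bytes
Full segments = floor(RWND / MSS)
Full segments = floor(16384 / 1460)
Full segments = floor(11.2219) = 11

11


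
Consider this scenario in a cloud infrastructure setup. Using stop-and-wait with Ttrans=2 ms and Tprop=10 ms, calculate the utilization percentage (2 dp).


Given: Ttrans = 2 ms, Tprop = 10 ms
RTT = 2 * Tprop = 2 * 10 = 20 ms
U = Ttrans / (Ttrans + RTT)
U = 2 / (2 + 20)
U = 2 / 22 = 0.090909
U% = 9.09%

9.09


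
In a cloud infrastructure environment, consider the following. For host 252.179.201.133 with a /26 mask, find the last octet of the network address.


Given: IP = 252.179.201.133, prefix = /26
Subnet mask = 255.255.255.192
Last octet of IP: 133
Last octet of mask: 192
Network last octet = 133 AND 192 = 128

128


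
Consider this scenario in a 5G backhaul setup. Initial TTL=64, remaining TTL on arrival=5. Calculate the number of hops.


Given: initial TTL = 64, received TTL = 5
Hops = initial TTL - received TTL
Hops = 64 - 5 = 59

59


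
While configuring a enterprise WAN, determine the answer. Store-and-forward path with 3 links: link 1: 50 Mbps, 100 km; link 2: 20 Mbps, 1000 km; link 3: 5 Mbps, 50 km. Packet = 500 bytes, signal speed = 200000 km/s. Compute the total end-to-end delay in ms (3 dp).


Packet = 500 bytes = 4000 bits. Store-and-forward: sum (t_trans + t_prop) per link.
Link 1: t_trans = 4000/(50*10^6) s = 0.0800 ms; t_prop = 100/200000 s = 0.5000 ms; subtotal = 0.5800 ms
Link 2: t_trans = 4000/(20*10^6) s = 0.2000 ms; t_prop = 1000/200000 s = 5.0000 ms; subtotal = 5.2000 ms
Link 3: t_trans = 4000/(5*10^6) s = 0.8000 ms; t_prop = 50/200000 s = 0.2500 ms; subtotal = 1.0500 ms
End-to-end = 0.5800 + 5.2000 + 1.0500 = 6.8300 ms -> 6.830 ms (3 dp)

6.830


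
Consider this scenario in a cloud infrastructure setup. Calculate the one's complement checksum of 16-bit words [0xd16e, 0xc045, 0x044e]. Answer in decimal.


Given words: [0xd16e, 0xc045, 0x044e]
Step 1: Sum all words
Raw sum = 53614 + 49221 + 1102 = 103937
Step 2: Fold carry: (38401 + 1) = 38402
One's complement = ~38402 & 0xFFFF = 27133

27133


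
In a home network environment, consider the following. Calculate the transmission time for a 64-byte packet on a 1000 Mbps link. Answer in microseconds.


Given: packet = 64 bytes, bandwidth = 1000 Mbps
Packet in bits = 64 * 8 = 512 bits
Bandwidth = 1000 * 10^6 = 1000000000 bps
Time = 512 / 1000000000 seconds
Time in us = 512 * 10^6 / 1000000000 = 0.512

0.512


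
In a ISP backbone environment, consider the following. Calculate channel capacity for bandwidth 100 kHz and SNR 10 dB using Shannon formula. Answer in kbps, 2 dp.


Given: B = 100 kHz, SNR = 10 dB
SNR linear = 10^(10/10) = 10
1 + SNR = 11
log2(11) = 3.4594316186
C = 100 * 1000 * 3.4594316186 = 345943.1619 bps
C = 345.943162 kbps -> 345.94 kbps (2 dp)

345.94


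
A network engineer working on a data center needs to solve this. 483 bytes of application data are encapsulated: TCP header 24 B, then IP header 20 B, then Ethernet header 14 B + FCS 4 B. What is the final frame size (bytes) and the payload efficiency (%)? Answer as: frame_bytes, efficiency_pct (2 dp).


TCP segment = 483 + 24 = 507 B
IP packet = 507 + 20 = 527 B
Ethernet frame = 527 + 14 + 4 = 545 B
Efficiency = app / frame = 483 / 545 = 0.886239 = 88.6239% -> 88.62% (2 dp)

545, 88.62


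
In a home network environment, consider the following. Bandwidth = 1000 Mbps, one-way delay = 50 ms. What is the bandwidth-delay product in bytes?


Given: bandwidth = 1000 Mbps, delay = 50 ms
BDP in bits = 1000 * 10^6 * 50 / 1000
BDP in bits = 50000000
BDP in bytes = 50000000 / 8 = 6250000

6250000


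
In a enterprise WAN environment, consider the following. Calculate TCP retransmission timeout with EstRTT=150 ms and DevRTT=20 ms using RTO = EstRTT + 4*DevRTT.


Given: EstRTT = 150 ms, DevRTT = 20 ms
Timeout = EstRTT + 4 * DevRTT
4 * DevRTT = 4 * 20 = 80
Timeout = 150 + 80 = 230 ms

230


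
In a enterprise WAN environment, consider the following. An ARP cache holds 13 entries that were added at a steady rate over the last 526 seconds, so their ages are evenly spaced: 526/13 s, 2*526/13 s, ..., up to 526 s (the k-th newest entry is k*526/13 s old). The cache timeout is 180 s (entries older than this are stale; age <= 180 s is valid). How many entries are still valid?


Ages are k * 526/13 s for k = 1..13 (spacing = 40.4615 s).
Entry k is valid iff k * 526/13 <= 180 iff k <= 13 * 180 / 526 = 4.4487
n_valid = floor(4.4487) = 4
(n_stale = 13 - 4 = 9)

4


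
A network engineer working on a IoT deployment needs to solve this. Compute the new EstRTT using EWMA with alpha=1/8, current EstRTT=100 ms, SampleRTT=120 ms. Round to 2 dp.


Given: EstRTT = 100 ms, SampleRTT = 120 ms, alpha = 1/8
New EstRTT = (1 - alpha) * EstRTT + alpha * SampleRTT
(7/8) * 100 = 87.5
(1/8) * 120 = 15
New EstRTT = 87.5 + 15 = 102.5 ms -> 102.50 ms (2 dp)

102.50


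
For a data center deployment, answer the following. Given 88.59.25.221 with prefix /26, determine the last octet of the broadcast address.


Given: IP = 88.59.25.221, prefix = /26
Host bits = 32 - 26 = 6
Network last octet = 221 AND mask = 192
Host part size = 2^6 - 1 = 63
Broadcast last octet = 192 OR 63 = 255

255


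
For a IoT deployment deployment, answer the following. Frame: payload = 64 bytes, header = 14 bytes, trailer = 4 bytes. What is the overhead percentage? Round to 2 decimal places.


Given: payload = 64 B, header = 14 B, trailer = 4 B
Overhead bytes = header + trailer = 14 + 4 = 18
Total frame = payload + overhead = 64 + 18 = 82
Overhead % = 18 / 82 * 100 = 21.9512% -> 21.95% (2 dp)

21.95


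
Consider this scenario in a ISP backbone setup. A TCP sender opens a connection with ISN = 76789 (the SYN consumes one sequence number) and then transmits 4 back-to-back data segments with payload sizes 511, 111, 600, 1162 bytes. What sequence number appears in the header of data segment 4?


The SYN occupies sequence number ISN = 76789, so the first data byte is ISN + 1 = 76790.
SEQ of data segment i = (ISN + 1) + sum of payload sizes of segments 1..i-1.
Segment 1: SEQ = 76790, payload = 511 bytes
Segment 2: SEQ = 77301, payload = 111 bytes
Segment 3: SEQ = 77412, payload = 600 bytes
Segment 4: SEQ = 78012, payload = 1162 bytes
SEQ of segment 4 = 76790 + 511 + 111 + 600 = 78012

78012


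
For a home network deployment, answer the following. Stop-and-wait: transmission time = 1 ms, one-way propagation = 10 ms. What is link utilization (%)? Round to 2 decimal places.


Given: Ttrans = 1 ms, Tprop = 10 ms
RTT = 2 * Tprop = 2 * 10 = 20 ms
U = Ttrans / (Ttrans + RTT)
U = 1 / (1 + 20)
U = 1 / 21 = 0.047619
U% = 4.76%

4.76


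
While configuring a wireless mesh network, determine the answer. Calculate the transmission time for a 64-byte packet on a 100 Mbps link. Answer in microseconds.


Given: packet = 64 bytes, bandwidth = 100 Mbps
Packet in bits = 64 * 8 = 512 bits
Bandwidth = 100 * 10^6 = 100000000 bps
Time = 512 / 100000000 seconds
Time in us = 512 * 10^6 / 100000000 = 5.12

5.12


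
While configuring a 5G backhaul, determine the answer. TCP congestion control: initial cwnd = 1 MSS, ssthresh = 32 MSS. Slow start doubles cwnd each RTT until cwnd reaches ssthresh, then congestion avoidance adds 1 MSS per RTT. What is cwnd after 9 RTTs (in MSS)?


RTT 0: cwnd = 1 MSS (initial)
RTT 1: cwnd = 2 MSS (slow start, doubled)
RTT 2: cwnd = 4 MSS (slow start, doubled)
RTT 3: cwnd = 8 MSS (slow start, doubled)
RTT 4: cwnd = 16 MSS (slow start, doubled)
RTT 5: cwnd = 32 MSS (slow start, doubled)
RTT 6: cwnd = 33 MSS (congestion avoidance, +1)
RTT 7: cwnd = 34 MSS (congestion avoidance, +1)
RTT 8: cwnd = 35 MSS (congestion avoidance, +1)
RTT 9: cwnd = 36 MSS (congestion avoidance, +1)

36


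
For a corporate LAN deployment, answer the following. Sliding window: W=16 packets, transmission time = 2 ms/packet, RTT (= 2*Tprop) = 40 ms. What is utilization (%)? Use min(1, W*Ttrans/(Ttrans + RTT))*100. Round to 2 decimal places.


Given: W = 16, Ttrans = 2 ms, RTT = 40 ms (= 2 * Tprop, Tprop = 20 ms)
Cycle time = Ttrans + RTT = 2 + 40 = 42 ms (first packet sent until its ACK returns)
W * Ttrans = 16 * 2 = 32 ms of sending per cycle
W * Ttrans / (Ttrans + RTT) = 32 / 42 = 0.761905
U = min(1, 0.761905) = 0.761905
U% = 76.19%

76.19


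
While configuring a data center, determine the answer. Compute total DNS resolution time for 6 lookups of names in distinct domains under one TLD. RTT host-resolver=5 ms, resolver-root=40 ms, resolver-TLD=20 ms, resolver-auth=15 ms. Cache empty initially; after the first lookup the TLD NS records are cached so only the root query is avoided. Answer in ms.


Lookup 1 (cold cache): local + root + TLD + auth = 5 + 40 + 20 + 15 = 80 ms
Lookups 2..6 (TLD NS cached -> skip root; new domain -> still ask TLD and auth): local + TLD + auth = 5 + 20 + 15 = 40 ms each
Remaining 5 lookups: 5 * 40 = 200 ms
Total = 80 + 200 = 280 ms

280


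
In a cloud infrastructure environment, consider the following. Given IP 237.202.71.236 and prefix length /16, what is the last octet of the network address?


Given: IP = 237.202.71.236, prefix = /16
Subnet mask = 255.255.0.0
Last octet of IP: 236
Last octet of mask: 0
Network last octet = 236 AND 0 = 0

0


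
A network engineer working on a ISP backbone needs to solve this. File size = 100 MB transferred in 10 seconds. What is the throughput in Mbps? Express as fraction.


Given: file = 100 MB, time = 10 s
File in Mb = 100 * 8 = 800 Mb
Throughput = 800 / 10 Mbps
Throughput = 80 Mbps

80


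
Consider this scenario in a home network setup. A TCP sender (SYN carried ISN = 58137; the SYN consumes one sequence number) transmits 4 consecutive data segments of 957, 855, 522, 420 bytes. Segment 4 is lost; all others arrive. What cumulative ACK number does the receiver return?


SYN uses sequence number 58137; first data byte = ISN + 1 = 58138.
Segment 1: SEQ = 58138, len = 957 B, covers [58138, 59094]
Segment 2: SEQ = 59095, len = 855 B, covers [59095, 59949]
Segment 3: SEQ = 59950, len = 522 B, covers [59950, 60471]
Segment 4: SEQ = 60472, len = 420 B, covers [60472, 60891] [LOST]
In-order data received: bytes [58138, 60471] (segments 1..3).
Segment 4 missing -> gap begins at byte 60472.
Cumulative ACK = next expected in-order byte = 58138 + 957 + 855 + 522 = 60472

60472


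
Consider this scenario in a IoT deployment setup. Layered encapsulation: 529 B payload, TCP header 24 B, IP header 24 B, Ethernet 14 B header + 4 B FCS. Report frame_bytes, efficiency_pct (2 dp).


TCP segment = 529 + 24 = 553 B
IP packet = 553 + 24 = 577 B
Ethernet frame = 577 + 14 + 4 = 595 B
Efficiency = app / frame = 529 / 595 = 0.889076 = 88.9076% -> 88.91% (2 dp)

595, 88.91


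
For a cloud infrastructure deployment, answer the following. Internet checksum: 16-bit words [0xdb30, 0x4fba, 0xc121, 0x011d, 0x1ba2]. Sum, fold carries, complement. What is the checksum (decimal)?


Given words: [0xdb30, 0x4fba, 0xc121, 0x011d, 0x1ba2]
Step 1: Sum all words
Raw sum = 56112 + 20410 + 49441 + 285 + 7074 = 133322
Step 2: Fold carry: (2250 + 2) = 2252
One's complement = ~2252 & 0xFFFF = 63283

63283


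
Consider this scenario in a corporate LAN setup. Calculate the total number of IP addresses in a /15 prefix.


Given: CIDR prefix /15
Host bits = 32 - 15 = 17
Total addresses = 2^17 = 131072

131072


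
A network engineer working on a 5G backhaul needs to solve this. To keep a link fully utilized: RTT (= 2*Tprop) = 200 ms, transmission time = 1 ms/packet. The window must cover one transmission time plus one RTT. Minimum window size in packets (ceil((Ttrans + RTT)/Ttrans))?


Given: Ttrans = 1 ms, RTT = 200 ms (= 2 * Tprop, Tprop = 100 ms)
Time until first ACK returns = Ttrans + RTT = 1 + 200 = 201 ms
Need W * Ttrans >= Ttrans + RTT  ->  W >= (Ttrans + RTT) / Ttrans
(Ttrans + RTT) / Ttrans = 201 / 1 = 201
W_min = ceil(201) = 201

201


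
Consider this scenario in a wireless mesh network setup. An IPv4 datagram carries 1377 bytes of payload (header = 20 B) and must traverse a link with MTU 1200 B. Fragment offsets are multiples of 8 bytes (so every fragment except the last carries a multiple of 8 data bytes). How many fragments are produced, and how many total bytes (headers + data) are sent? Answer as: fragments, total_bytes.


Max data per non-final fragment = floor((MTU - header)/8)*8 = floor((1200 - 20)/8)*8 = floor(1180/8)*8 = 1176 B
Final fragment needs no 8-byte alignment: it can carry up to MTU - header = 1180 B
Non-final fragments needed = ceil((payload - 1180) / 1176) = ceil(197/1176) = ceil(0.1675) = 1
Number of fragments = 1 + 1 = 2
Fragment sizes (data): 1 * 1176 B + 201 B (last, 201 <= 1180 OK)
Total bytes sent = payload + n_frags * header = 1377 + 2*20 = 1377 + 40 = 1417 B

2, 1417
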